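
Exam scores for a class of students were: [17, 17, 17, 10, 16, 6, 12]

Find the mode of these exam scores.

17

Step 1: Count the frequency of each value:
  6: appears 1 time(s)
  10: appears 1 time(s)
  12: appears 1 time(s)
  16: appears 1 time(s)
  17: appears 3 time(s)
Step 2: The value 17 appears most frequently (3 times).
Step 3: Mode = 17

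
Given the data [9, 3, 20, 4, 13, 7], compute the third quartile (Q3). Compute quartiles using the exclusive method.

14.75

Step 1: Sort the data: [3, 4, 7, 9, 13, 20]
Step 2: n = 6
Step 3: Using the exclusive quartile method:
  Q1 = 3.75
  Q2 (median) = 8
  Q3 = 14.75
  IQR = Q3 - Q1 = 14.75 - 3.75 = 11
Step 4: Q3 = 14.75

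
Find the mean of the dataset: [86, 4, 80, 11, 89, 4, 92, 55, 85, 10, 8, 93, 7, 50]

48.1429

Step 1: Sum all values: 86 + 4 + 80 + 11 + 89 + 4 + 92 + 55 + 85 + 10 + 8 + 93 + 7 + 50 = 674
Step 2: Count the number of values: n = 14
Step 3: Mean = sum / n = 674 / 14 = 48.1429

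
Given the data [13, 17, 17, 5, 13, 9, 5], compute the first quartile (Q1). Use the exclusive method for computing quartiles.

5

Step 1: Sort the data: [5, 5, 9, 13, 13, 17, 17]
Step 2: n = 7
Step 3: Using the exclusive quartile method:
  Q1 = 5
  Q2 (median) = 13
  Q3 = 17
  IQR = Q3 - Q1 = 17 - 5 = 12
Step 4: Q1 = 5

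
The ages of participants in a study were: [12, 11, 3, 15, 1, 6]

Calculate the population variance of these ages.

25.3333

Step 1: Compute the mean: (12 + 11 + 3 + 15 + 1 + 6) / 6 = 8
Step 2: Compute squared deviations from the mean:
  (12 - 8)^2 = 16
  (11 - 8)^2 = 9
  (3 - 8)^2 = 25
  (15 - 8)^2 = 49
  (1 - 8)^2 = 49
  (6 - 8)^2 = 4
Step 3: Sum of squared deviations = 152
Step 4: Population variance = 152 / 6 = 25.3333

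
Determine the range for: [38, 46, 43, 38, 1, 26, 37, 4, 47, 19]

46

Step 1: Identify the maximum value: max = 47
Step 2: Identify the minimum value: min = 1
Step 3: Range = max - min = 47 - 1 = 46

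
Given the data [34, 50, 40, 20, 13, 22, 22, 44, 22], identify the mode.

22

Step 1: Count the frequency of each value:
  13: appears 1 time(s)
  20: appears 1 time(s)
  22: appears 3 time(s)
  34: appears 1 time(s)
  40: appears 1 time(s)
  44: appears 1 time(s)
  50: appears 1 time(s)
Step 2: The value 22 appears most frequently (3 times).
Step 3: Mode = 22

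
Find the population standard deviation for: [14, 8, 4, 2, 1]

4.7497

Step 1: Compute the mean: 5.8
Step 2: Sum of squared deviations from the mean: 112.8
Step 3: Population variance = 112.8 / 5 = 22.56
Step 4: Standard deviation = sqrt(22.56) = 4.7497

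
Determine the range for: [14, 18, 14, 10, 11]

8

Step 1: Identify the maximum value: max = 18
Step 2: Identify the minimum value: min = 10
Step 3: Range = max - min = 18 - 10 = 8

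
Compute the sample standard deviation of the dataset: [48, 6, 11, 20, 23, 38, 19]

14.7519

Step 1: Compute the mean: 23.5714
Step 2: Sum of squared deviations from the mean: 1305.7143
Step 3: Sample variance = 1305.7143 / 6 = 217.619
Step 4: Standard deviation = sqrt(217.619) = 14.7519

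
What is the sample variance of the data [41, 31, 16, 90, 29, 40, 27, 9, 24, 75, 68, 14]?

666.2424

Step 1: Compute the mean: (41 + 31 + 16 + 90 + 29 + 40 + 27 + 9 + 24 + 75 + 68 + 14) / 12 = 38.6667
Step 2: Compute squared deviations from the mean:
  (41 - 38.6667)^2 = 5.4444
  (31 - 38.6667)^2 = 58.7778
  (16 - 38.6667)^2 = 513.7778
  (90 - 38.6667)^2 = 2635.1111
  (29 - 38.6667)^2 = 93.4444
  (40 - 38.6667)^2 = 1.7778
  (27 - 38.6667)^2 = 136.1111
  (9 - 38.6667)^2 = 880.1111
  (24 - 38.6667)^2 = 215.1111
  (75 - 38.6667)^2 = 1320.1111
  (68 - 38.6667)^2 = 860.4444
  (14 - 38.6667)^2 = 608.4444
Step 3: Sum of squared deviations = 7328.6667
Step 4: Sample variance = 7328.6667 / 11 = 666.2424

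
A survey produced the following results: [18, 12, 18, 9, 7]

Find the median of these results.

12

Step 1: Sort the data in ascending order: [7, 9, 12, 18, 18]
Step 2: The number of values is n = 5.
Step 3: Since n is odd, the median is the middle value at position 3: 12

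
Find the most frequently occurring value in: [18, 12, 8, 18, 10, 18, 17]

18

Step 1: Count the frequency of each value:
  8: appears 1 time(s)
  10: appears 1 time(s)
  12: appears 1 time(s)
  17: appears 1 time(s)
  18: appears 3 time(s)
Step 2: The value 18 appears most frequently (3 times).
Step 3: Mode = 18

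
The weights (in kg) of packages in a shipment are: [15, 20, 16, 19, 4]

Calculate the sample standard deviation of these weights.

6.3797

Step 1: Compute the mean: 14.8
Step 2: Sum of squared deviations from the mean: 162.8
Step 3: Sample variance = 162.8 / 4 = 40.7
Step 4: Standard deviation = sqrt(40.7) = 6.3797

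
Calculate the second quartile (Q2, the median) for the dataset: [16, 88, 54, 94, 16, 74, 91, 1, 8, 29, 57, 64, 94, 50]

55.5

Step 1: Sort the data: [1, 8, 16, 16, 29, 50, 54, 57, 64, 74, 88, 91, 94, 94]
Step 2: n = 14
Step 3: Q2 is the median. Since n is even, it is the average of the values at positions 7 and 8:
  Q2 = (54 + 57) / 2 = 55.5
Step 4: Q2 = 55.5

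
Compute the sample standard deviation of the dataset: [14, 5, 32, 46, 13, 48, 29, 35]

15.7639

Step 1: Compute the mean: 27.75
Step 2: Sum of squared deviations from the mean: 1739.5
Step 3: Sample variance = 1739.5 / 7 = 248.5
Step 4: Standard deviation = sqrt(248.5) = 15.7639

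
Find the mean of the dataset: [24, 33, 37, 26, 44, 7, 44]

30.7143

Step 1: Sum all values: 24 + 33 + 37 + 26 + 44 + 7 + 44 = 215
Step 2: Count the number of values: n = 7
Step 3: Mean = sum / n = 215 / 7 = 30.7143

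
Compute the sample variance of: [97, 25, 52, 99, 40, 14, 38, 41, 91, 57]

922.0444

Step 1: Compute the mean: (97 + 25 + 52 + 99 + 40 + 14 + 38 + 41 + 91 + 57) / 10 = 55.4
Step 2: Compute squared deviations from the mean:
  (97 - 55.4)^2 = 1730.56
  (25 - 55.4)^2 = 924.16
  (52 - 55.4)^2 = 11.56
  (99 - 55.4)^2 = 1900.96
  (40 - 55.4)^2 = 237.16
  (14 - 55.4)^2 = 1713.96
  (38 - 55.4)^2 = 302.76
  (41 - 55.4)^2 = 207.36
  (91 - 55.4)^2 = 1267.36
  (57 - 55.4)^2 = 2.56
Step 3: Sum of squared deviations = 8298.4
Step 4: Sample variance = 8298.4 / 9 = 922.0444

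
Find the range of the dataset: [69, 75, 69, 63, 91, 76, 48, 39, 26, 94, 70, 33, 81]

68

Step 1: Identify the maximum value: max = 94
Step 2: Identify the minimum value: min = 26
Step 3: Range = max - min = 94 - 26 = 68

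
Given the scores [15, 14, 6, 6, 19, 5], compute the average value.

10.8333

Step 1: Sum all values: 15 + 14 + 6 + 6 + 19 + 5 = 65
Step 2: Count the number of values: n = 6
Step 3: Mean = sum / n = 65 / 6 = 10.8333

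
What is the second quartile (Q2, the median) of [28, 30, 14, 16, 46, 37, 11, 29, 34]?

29

Step 1: Sort the data: [11, 14, 16, 28, 29, 30, 34, 37, 46]
Step 2: n = 9
Step 3: Q2 is the median. Since n is odd, it is the middle value at position 5: 29
Step 4: Q2 = 29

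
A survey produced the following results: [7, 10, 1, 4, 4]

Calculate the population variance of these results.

9.36

Step 1: Compute the mean: (7 + 10 + 1 + 4 + 4) / 5 = 5.2
Step 2: Compute squared deviations from the mean:
  (7 - 5.2)^2 = 3.24
  (10 - 5.2)^2 = 23.04
  (1 - 5.2)^2 = 17.64
  (4 - 5.2)^2 = 1.44
  (4 - 5.2)^2 = 1.44
Step 3: Sum of squared deviations = 46.8
Step 4: Population variance = 46.8 / 5 = 9.36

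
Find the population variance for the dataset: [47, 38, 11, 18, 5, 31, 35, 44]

211.2344

Step 1: Compute the mean: (47 + 38 + 11 + 18 + 5 + 31 + 35 + 44) / 8 = 28.625
Step 2: Compute squared deviations from the mean:
  (47 - 28.625)^2 = 337.6406
  (38 - 28.625)^2 = 87.8906
  (11 - 28.625)^2 = 310.6406
  (18 - 28.625)^2 = 112.8906
  (5 - 28.625)^2 = 558.1406
  (31 - 28.625)^2 = 5.6406
  (35 - 28.625)^2 = 40.6406
  (44 - 28.625)^2 = 236.3906
Step 3: Sum of squared deviations = 1689.875
Step 4: Population variance = 1689.875 / 8 = 211.2344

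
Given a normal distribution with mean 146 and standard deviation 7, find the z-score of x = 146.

0

Step 1: Recall the z-score formula: z = (x - mu) / sigma
Step 2: Substitute values: z = (146 - 146) / 7
Step 3: z = 0 / 7 = 0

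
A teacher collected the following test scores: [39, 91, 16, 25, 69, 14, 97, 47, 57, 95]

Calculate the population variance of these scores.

928.2

Step 1: Compute the mean: (39 + 91 + 16 + 25 + 69 + 14 + 97 + 47 + 57 + 95) / 10 = 55
Step 2: Compute squared deviations from the mean:
  (39 - 55)^2 = 256
  (91 - 55)^2 = 1296
  (16 - 55)^2 = 1521
  (25 - 55)^2 = 900
  (69 - 55)^2 = 196
  (14 - 55)^2 = 1681
  (97 - 55)^2 = 1764
  (47 - 55)^2 = 64
  (57 - 55)^2 = 4
  (95 - 55)^2 = 1600
Step 3: Sum of squared deviations = 9282
Step 4: Population variance = 9282 / 10 = 928.2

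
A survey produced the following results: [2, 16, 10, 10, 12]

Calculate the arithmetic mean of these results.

10

Step 1: Sum all values: 2 + 16 + 10 + 10 + 12 = 50
Step 2: Count the number of values: n = 5
Step 3: Mean = sum / n = 50 / 5 = 10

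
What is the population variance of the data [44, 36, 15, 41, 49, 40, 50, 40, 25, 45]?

106.65

Step 1: Compute the mean: (44 + 36 + 15 + 41 + 49 + 40 + 50 + 40 + 25 + 45) / 10 = 38.5
Step 2: Compute squared deviations from the mean:
  (44 - 38.5)^2 = 30.25
  (36 - 38.5)^2 = 6.25
  (15 - 38.5)^2 = 552.25
  (41 - 38.5)^2 = 6.25
  (49 - 38.5)^2 = 110.25
  (40 - 38.5)^2 = 2.25
  (50 - 38.5)^2 = 132.25
  (40 - 38.5)^2 = 2.25
  (25 - 38.5)^2 = 182.25
  (45 - 38.5)^2 = 42.25
Step 3: Sum of squared deviations = 1066.5
Step 4: Population variance = 1066.5 / 10 = 106.65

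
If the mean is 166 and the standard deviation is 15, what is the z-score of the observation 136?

-2

Step 1: Recall the z-score formula: z = (x - mu) / sigma
Step 2: Substitute values: z = (136 - 166) / 15
Step 3: z = -30 / 15 = -2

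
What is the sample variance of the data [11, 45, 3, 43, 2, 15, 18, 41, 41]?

323.75

Step 1: Compute the mean: (11 + 45 + 3 + 43 + 2 + 15 + 18 + 41 + 41) / 9 = 24.3333
Step 2: Compute squared deviations from the mean:
  (11 - 24.3333)^2 = 177.7778
  (45 - 24.3333)^2 = 427.1111
  (3 - 24.3333)^2 = 455.1111
  (43 - 24.3333)^2 = 348.4444
  (2 - 24.3333)^2 = 498.7778
  (15 - 24.3333)^2 = 87.1111
  (18 - 24.3333)^2 = 40.1111
  (41 - 24.3333)^2 = 277.7778
  (41 - 24.3333)^2 = 277.7778
Step 3: Sum of squared deviations = 2590
Step 4: Sample variance = 2590 / 8 = 323.75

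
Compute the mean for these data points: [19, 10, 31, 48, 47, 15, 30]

28.5714

Step 1: Sum all values: 19 + 10 + 31 + 48 + 47 + 15 + 30 = 200
Step 2: Count the number of values: n = 7
Step 3: Mean = sum / n = 200 / 7 = 28.5714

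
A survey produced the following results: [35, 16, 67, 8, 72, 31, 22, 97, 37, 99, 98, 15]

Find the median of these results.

36

Step 1: Sort the data in ascending order: [8, 15, 16, 22, 31, 35, 37, 67, 72, 97, 98, 99]
Step 2: The number of values is n = 12.
Step 3: Since n is even, the median is the average of positions 6 and 7:
  Median = (35 + 37) / 2 = 36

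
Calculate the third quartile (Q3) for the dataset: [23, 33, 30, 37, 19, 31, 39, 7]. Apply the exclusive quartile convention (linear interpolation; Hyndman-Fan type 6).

36

Step 1: Sort the data: [7, 19, 23, 30, 31, 33, 37, 39]
Step 2: n = 8
Step 3: Using the exclusive quartile method:
  Q1 = 20
  Q2 (median) = 30.5
  Q3 = 36
  IQR = Q3 - Q1 = 36 - 20 = 16
Step 4: Q3 = 36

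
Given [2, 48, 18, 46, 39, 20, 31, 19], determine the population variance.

221.8594

Step 1: Compute the mean: (2 + 48 + 18 + 46 + 39 + 20 + 31 + 19) / 8 = 27.875
Step 2: Compute squared deviations from the mean:
  (2 - 27.875)^2 = 669.5156
  (48 - 27.875)^2 = 405.0156
  (18 - 27.875)^2 = 97.5156
  (46 - 27.875)^2 = 328.5156
  (39 - 27.875)^2 = 123.7656
  (20 - 27.875)^2 = 62.0156
  (31 - 27.875)^2 = 9.7656
  (19 - 27.875)^2 = 78.7656
Step 3: Sum of squared deviations = 1774.875
Step 4: Population variance = 1774.875 / 8 = 221.8594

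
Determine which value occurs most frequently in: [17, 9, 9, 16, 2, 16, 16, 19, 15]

16

Step 1: Count the frequency of each value:
  2: appears 1 time(s)
  9: appears 2 time(s)
  15: appears 1 time(s)
  16: appears 3 time(s)
  17: appears 1 time(s)
  19: appears 1 time(s)
Step 2: The value 16 appears most frequently (3 times).
Step 3: Mode = 16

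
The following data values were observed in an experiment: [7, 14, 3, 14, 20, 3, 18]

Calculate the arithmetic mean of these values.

11.2857

Step 1: Sum all values: 7 + 14 + 3 + 14 + 20 + 3 + 18 = 79
Step 2: Count the number of values: n = 7
Step 3: Mean = sum / n = 79 / 7 = 11.2857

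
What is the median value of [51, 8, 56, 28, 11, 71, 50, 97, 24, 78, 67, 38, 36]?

50

Step 1: Sort the data in ascending order: [8, 11, 24, 28, 36, 38, 50, 51, 56, 67, 71, 78, 97]
Step 2: The number of values is n = 13.
Step 3: Since n is odd, the median is the middle value at position 7: 50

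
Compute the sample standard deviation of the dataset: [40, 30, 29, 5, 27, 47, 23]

13.3006

Step 1: Compute the mean: 28.7143
Step 2: Sum of squared deviations from the mean: 1061.4286
Step 3: Sample variance = 1061.4286 / 6 = 176.9048
Step 4: Standard deviation = sqrt(176.9048) = 13.3006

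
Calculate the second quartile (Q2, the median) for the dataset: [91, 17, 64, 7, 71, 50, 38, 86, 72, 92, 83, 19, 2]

64

Step 1: Sort the data: [2, 7, 17, 19, 38, 50, 64, 71, 72, 83, 86, 91, 92]
Step 2: n = 13
Step 3: Q2 is the median. Since n is odd, it is the middle value at position 7: 64
Step 4: Q2 = 64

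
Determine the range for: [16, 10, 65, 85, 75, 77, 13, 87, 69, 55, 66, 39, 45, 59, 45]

77

Step 1: Identify the maximum value: max = 87
Step 2: Identify the minimum value: min = 10
Step 3: Range = max - min = 87 - 10 = 77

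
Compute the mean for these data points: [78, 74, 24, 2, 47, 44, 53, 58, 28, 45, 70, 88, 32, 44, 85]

51.4667

Step 1: Sum all values: 78 + 74 + 24 + 2 + 47 + 44 + 53 + 58 + 28 + 45 + 70 + 88 + 32 + 44 + 85 = 772
Step 2: Count the number of values: n = 15
Step 3: Mean = sum / n = 772 / 15 = 51.4667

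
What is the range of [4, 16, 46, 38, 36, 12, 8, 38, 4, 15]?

42

Step 1: Identify the maximum value: max = 46
Step 2: Identify the minimum value: min = 4
Step 3: Range = max - min = 46 - 4 = 42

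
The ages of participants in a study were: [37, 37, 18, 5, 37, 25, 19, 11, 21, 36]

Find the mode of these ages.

37

Step 1: Count the frequency of each value:
  5: appears 1 time(s)
  11: appears 1 time(s)
  18: appears 1 time(s)
  19: appears 1 time(s)
  21: appears 1 time(s)
  25: appears 1 time(s)
  36: appears 1 time(s)
  37: appears 3 time(s)
Step 2: The value 37 appears most frequently (3 times).
Step 3: Mode = 37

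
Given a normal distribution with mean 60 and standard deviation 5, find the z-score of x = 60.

0

Step 1: Recall the z-score formula: z = (x - mu) / sigma
Step 2: Substitute values: z = (60 - 60) / 5
Step 3: z = 0 / 5 = 0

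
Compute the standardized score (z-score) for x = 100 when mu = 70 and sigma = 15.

2

Step 1: Recall the z-score formula: z = (x - mu) / sigma
Step 2: Substitute values: z = (100 - 70) / 15
Step 3: z = 30 / 15 = 2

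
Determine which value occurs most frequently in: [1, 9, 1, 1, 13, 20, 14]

1

Step 1: Count the frequency of each value:
  1: appears 3 time(s)
  9: appears 1 time(s)
  13: appears 1 time(s)
  14: appears 1 time(s)
  20: appears 1 time(s)
Step 2: The value 1 appears most frequently (3 times).
Step 3: Mode = 1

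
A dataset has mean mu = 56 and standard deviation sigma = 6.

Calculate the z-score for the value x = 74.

3

Step 1: Recall the z-score formula: z = (x - mu) / sigma
Step 2: Substitute values: z = (74 - 56) / 6
Step 3: z = 18 / 6 = 3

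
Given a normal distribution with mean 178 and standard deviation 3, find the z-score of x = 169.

-3

Step 1: Recall the z-score formula: z = (x - mu) / sigma
Step 2: Substitute values: z = (169 - 178) / 3
Step 3: z = -9 / 3 = -3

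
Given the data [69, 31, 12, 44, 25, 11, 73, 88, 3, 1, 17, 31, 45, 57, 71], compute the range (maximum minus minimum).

87

Step 1: Identify the maximum value: max = 88
Step 2: Identify the minimum value: min = 1
Step 3: Range = max - min = 88 - 1 = 87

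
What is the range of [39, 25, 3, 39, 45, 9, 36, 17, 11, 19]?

42

Step 1: Identify the maximum value: max = 45
Step 2: Identify the minimum value: min = 3
Step 3: Range = max - min = 45 - 3 = 42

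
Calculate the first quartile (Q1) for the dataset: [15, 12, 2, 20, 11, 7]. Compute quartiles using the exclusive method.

5.75

Step 1: Sort the data: [2, 7, 11, 12, 15, 20]
Step 2: n = 6
Step 3: Using the exclusive quartile method:
  Q1 = 5.75
  Q2 (median) = 11.5
  Q3 = 16.25
  IQR = Q3 - Q1 = 16.25 - 5.75 = 10.5
Step 4: Q1 = 5.75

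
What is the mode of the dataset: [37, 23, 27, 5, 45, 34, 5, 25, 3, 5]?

5

Step 1: Count the frequency of each value:
  3: appears 1 time(s)
  5: appears 3 time(s)
  23: appears 1 time(s)
  25: appears 1 time(s)
  27: appears 1 time(s)
  34: appears 1 time(s)
  37: appears 1 time(s)
  45: appears 1 time(s)
Step 2: The value 5 appears most frequently (3 times).
Step 3: Mode = 5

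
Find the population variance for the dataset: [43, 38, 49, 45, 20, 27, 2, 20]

226.25

Step 1: Compute the mean: (43 + 38 + 49 + 45 + 20 + 27 + 2 + 20) / 8 = 30.5
Step 2: Compute squared deviations from the mean:
  (43 - 30.5)^2 = 156.25
  (38 - 30.5)^2 = 56.25
  (49 - 30.5)^2 = 342.25
  (45 - 30.5)^2 = 210.25
  (20 - 30.5)^2 = 110.25
  (27 - 30.5)^2 = 12.25
  (2 - 30.5)^2 = 812.25
  (20 - 30.5)^2 = 110.25
Step 3: Sum of squared deviations = 1810
Step 4: Population variance = 1810 / 8 = 226.25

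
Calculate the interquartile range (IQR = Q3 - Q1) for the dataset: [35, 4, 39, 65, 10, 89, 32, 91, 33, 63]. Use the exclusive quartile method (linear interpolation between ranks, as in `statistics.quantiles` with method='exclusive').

44.5

Step 1: Sort the data: [4, 10, 32, 33, 35, 39, 63, 65, 89, 91]
Step 2: n = 10
Step 3: Using the exclusive quartile method:
  Q1 = 26.5
  Q2 (median) = 37
  Q3 = 71
  IQR = Q3 - Q1 = 71 - 26.5 = 44.5
Step 4: IQR = 44.5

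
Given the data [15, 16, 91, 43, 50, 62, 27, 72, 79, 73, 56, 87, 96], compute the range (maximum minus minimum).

81

Step 1: Identify the maximum value: max = 96
Step 2: Identify the minimum value: min = 15
Step 3: Range = max - min = 96 - 15 = 81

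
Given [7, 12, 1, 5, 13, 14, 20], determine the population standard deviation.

5.8971

Step 1: Compute the mean: 10.2857
Step 2: Sum of squared deviations from the mean: 243.4286
Step 3: Population variance = 243.4286 / 7 = 34.7755
Step 4: Standard deviation = sqrt(34.7755) = 5.8971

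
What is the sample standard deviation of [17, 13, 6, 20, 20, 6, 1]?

7.6033

Step 1: Compute the mean: 11.8571
Step 2: Sum of squared deviations from the mean: 346.8571
Step 3: Sample variance = 346.8571 / 6 = 57.8095
Step 4: Standard deviation = sqrt(57.8095) = 7.6033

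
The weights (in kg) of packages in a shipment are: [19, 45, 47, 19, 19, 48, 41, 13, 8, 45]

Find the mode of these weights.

19

Step 1: Count the frequency of each value:
  8: appears 1 time(s)
  13: appears 1 time(s)
  19: appears 3 time(s)
  41: appears 1 time(s)
  45: appears 2 time(s)
  47: appears 1 time(s)
  48: appears 1 time(s)
Step 2: The value 19 appears most frequently (3 times).
Step 3: Mode = 19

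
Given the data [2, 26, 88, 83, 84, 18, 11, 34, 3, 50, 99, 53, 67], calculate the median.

50

Step 1: Sort the data in ascending order: [2, 3, 11, 18, 26, 34, 50, 53, 67, 83, 84, 88, 99]
Step 2: The number of values is n = 13.
Step 3: Since n is odd, the median is the middle value at position 7: 50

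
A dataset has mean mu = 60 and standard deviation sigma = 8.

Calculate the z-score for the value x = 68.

1

Step 1: Recall the z-score formula: z = (x - mu) / sigma
Step 2: Substitute values: z = (68 - 60) / 8
Step 3: z = 8 / 8 = 1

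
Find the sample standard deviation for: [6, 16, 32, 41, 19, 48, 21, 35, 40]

13.8384

Step 1: Compute the mean: 28.6667
Step 2: Sum of squared deviations from the mean: 1532
Step 3: Sample variance = 1532 / 8 = 191.5
Step 4: Standard deviation = sqrt(191.5) = 13.8384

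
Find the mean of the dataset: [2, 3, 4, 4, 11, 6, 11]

5.8571

Step 1: Sum all values: 2 + 3 + 4 + 4 + 11 + 6 + 11 = 41
Step 2: Count the number of values: n = 7
Step 3: Mean = sum / n = 41 / 7 = 5.8571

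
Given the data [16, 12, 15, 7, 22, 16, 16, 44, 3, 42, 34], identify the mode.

16

Step 1: Count the frequency of each value:
  3: appears 1 time(s)
  7: appears 1 time(s)
  12: appears 1 time(s)
  15: appears 1 time(s)
  16: appears 3 time(s)
  22: appears 1 time(s)
  34: appears 1 time(s)
  42: appears 1 time(s)
  44: appears 1 time(s)
Step 2: The value 16 appears most frequently (3 times).
Step 3: Mode = 16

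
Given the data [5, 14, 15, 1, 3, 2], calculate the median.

4

Step 1: Sort the data in ascending order: [1, 2, 3, 5, 14, 15]
Step 2: The number of values is n = 6.
Step 3: Since n is even, the median is the average of positions 3 and 4:
  Median = (3 + 5) / 2 = 4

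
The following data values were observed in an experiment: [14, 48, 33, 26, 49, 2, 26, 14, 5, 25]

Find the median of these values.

25.5

Step 1: Sort the data in ascending order: [2, 5, 14, 14, 25, 26, 26, 33, 48, 49]
Step 2: The number of values is n = 10.
Step 3: Since n is even, the median is the average of positions 5 and 6:
  Median = (25 + 26) / 2 = 25.5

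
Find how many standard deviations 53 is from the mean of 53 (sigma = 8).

0

Step 1: Recall the z-score formula: z = (x - mu) / sigma
Step 2: Substitute values: z = (53 - 53) / 8
Step 3: z = 0 / 8 = 0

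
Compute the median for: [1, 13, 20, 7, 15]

13

Step 1: Sort the data in ascending order: [1, 7, 13, 15, 20]
Step 2: The number of values is n = 5.
Step 3: Since n is odd, the median is the middle value at position 3: 13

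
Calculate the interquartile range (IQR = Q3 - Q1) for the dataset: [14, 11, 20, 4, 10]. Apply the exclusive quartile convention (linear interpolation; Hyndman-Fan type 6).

10

Step 1: Sort the data: [4, 10, 11, 14, 20]
Step 2: n = 5
Step 3: Using the exclusive quartile method:
  Q1 = 7
  Q2 (median) = 11
  Q3 = 17
  IQR = Q3 - Q1 = 17 - 7 = 10
Step 4: IQR = 10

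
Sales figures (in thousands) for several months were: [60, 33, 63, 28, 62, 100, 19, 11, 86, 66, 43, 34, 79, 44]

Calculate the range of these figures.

89

Step 1: Identify the maximum value: max = 100
Step 2: Identify the minimum value: min = 11
Step 3: Range = max - min = 100 - 11 = 89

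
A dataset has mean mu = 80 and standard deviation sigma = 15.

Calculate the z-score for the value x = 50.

-2

Step 1: Recall the z-score formula: z = (x - mu) / sigma
Step 2: Substitute values: z = (50 - 80) / 15
Step 3: z = -30 / 15 = -2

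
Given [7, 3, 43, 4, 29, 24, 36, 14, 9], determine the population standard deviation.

13.9027

Step 1: Compute the mean: 18.7778
Step 2: Sum of squared deviations from the mean: 1739.5556
Step 3: Population variance = 1739.5556 / 9 = 193.284
Step 4: Standard deviation = sqrt(193.284) = 13.9027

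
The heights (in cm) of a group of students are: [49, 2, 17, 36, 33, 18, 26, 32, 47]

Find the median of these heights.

32

Step 1: Sort the data in ascending order: [2, 17, 18, 26, 32, 33, 36, 47, 49]
Step 2: The number of values is n = 9.
Step 3: Since n is odd, the median is the middle value at position 5: 32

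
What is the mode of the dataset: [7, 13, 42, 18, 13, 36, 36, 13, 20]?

13

Step 1: Count the frequency of each value:
  7: appears 1 time(s)
  13: appears 3 time(s)
  18: appears 1 time(s)
  20: appears 1 time(s)
  36: appears 2 time(s)
  42: appears 1 time(s)
Step 2: The value 13 appears most frequently (3 times).
Step 3: Mode = 13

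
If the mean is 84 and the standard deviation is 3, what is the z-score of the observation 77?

-2.3333

Step 1: Recall the z-score formula: z = (x - mu) / sigma
Step 2: Substitute values: z = (77 - 84) / 3
Step 3: z = -7 / 3 = -2.3333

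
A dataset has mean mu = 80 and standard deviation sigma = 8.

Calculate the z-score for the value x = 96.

2

Step 1: Recall the z-score formula: z = (x - mu) / sigma
Step 2: Substitute values: z = (96 - 80) / 8
Step 3: z = 16 / 8 = 2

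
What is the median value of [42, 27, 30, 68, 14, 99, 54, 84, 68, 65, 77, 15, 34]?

54

Step 1: Sort the data in ascending order: [14, 15, 27, 30, 34, 42, 54, 65, 68, 68, 77, 84, 99]
Step 2: The number of values is n = 13.
Step 3: Since n is odd, the median is the middle value at position 7: 54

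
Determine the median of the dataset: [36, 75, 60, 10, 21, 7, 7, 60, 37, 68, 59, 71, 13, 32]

36.5

Step 1: Sort the data in ascending order: [7, 7, 10, 13, 21, 32, 36, 37, 59, 60, 60, 68, 71, 75]
Step 2: The number of values is n = 14.
Step 3: Since n is even, the median is the average of positions 7 and 8:
  Median = (36 + 37) / 2 = 36.5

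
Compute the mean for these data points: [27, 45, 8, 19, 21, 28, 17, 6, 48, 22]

24.1

Step 1: Sum all values: 27 + 45 + 8 + 19 + 21 + 28 + 17 + 6 + 48 + 22 = 241
Step 2: Count the number of values: n = 10
Step 3: Mean = sum / n = 241 / 10 = 24.1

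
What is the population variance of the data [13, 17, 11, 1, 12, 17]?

28.8056

Step 1: Compute the mean: (13 + 17 + 11 + 1 + 12 + 17) / 6 = 11.8333
Step 2: Compute squared deviations from the mean:
  (13 - 11.8333)^2 = 1.3611
  (17 - 11.8333)^2 = 26.6944
  (11 - 11.8333)^2 = 0.6944
  (1 - 11.8333)^2 = 117.3611
  (12 - 11.8333)^2 = 0.0278
  (17 - 11.8333)^2 = 26.6944
Step 3: Sum of squared deviations = 172.8333
Step 4: Population variance = 172.8333 / 6 = 28.8056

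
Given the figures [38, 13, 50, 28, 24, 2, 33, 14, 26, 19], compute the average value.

24.7

Step 1: Sum all values: 38 + 13 + 50 + 28 + 24 + 2 + 33 + 14 + 26 + 19 = 247
Step 2: Count the number of values: n = 10
Step 3: Mean = sum / n = 247 / 10 = 24.7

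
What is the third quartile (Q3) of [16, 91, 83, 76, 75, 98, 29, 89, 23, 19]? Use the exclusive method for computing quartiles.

89.5

Step 1: Sort the data: [16, 19, 23, 29, 75, 76, 83, 89, 91, 98]
Step 2: n = 10
Step 3: Using the exclusive quartile method:
  Q1 = 22
  Q2 (median) = 75.5
  Q3 = 89.5
  IQR = Q3 - Q1 = 89.5 - 22 = 67.5
Step 4: Q3 = 89.5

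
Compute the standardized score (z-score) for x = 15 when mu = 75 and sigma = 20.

-3

Step 1: Recall the z-score formula: z = (x - mu) / sigma
Step 2: Substitute values: z = (15 - 75) / 20
Step 3: z = -60 / 20 = -3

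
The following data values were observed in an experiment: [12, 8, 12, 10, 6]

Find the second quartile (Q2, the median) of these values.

10

Step 1: Sort the data: [6, 8, 10, 12, 12]
Step 2: n = 5
Step 3: Q2 is the median. Since n is odd, it is the middle value at position 3: 10
Step 4: Q2 = 10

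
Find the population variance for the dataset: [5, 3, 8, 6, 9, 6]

3.8056

Step 1: Compute the mean: (5 + 3 + 8 + 6 + 9 + 6) / 6 = 6.1667
Step 2: Compute squared deviations from the mean:
  (5 - 6.1667)^2 = 1.3611
  (3 - 6.1667)^2 = 10.0278
  (8 - 6.1667)^2 = 3.3611
  (6 - 6.1667)^2 = 0.0278
  (9 - 6.1667)^2 = 8.0278
  (6 - 6.1667)^2 = 0.0278
Step 3: Sum of squared deviations = 22.8333
Step 4: Population variance = 22.8333 / 6 = 3.8056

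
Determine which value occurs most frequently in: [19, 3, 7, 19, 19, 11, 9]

19

Step 1: Count the frequency of each value:
  3: appears 1 time(s)
  7: appears 1 time(s)
  9: appears 1 time(s)
  11: appears 1 time(s)
  19: appears 3 time(s)
Step 2: The value 19 appears most frequently (3 times).
Step 3: Mode = 19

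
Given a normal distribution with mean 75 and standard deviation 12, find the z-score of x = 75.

0

Step 1: Recall the z-score formula: z = (x - mu) / sigma
Step 2: Substitute values: z = (75 - 75) / 12
Step 3: z = 0 / 12 = 0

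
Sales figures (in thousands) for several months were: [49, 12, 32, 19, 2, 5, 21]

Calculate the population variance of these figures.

228.5714

Step 1: Compute the mean: (49 + 12 + 32 + 19 + 2 + 5 + 21) / 7 = 20
Step 2: Compute squared deviations from the mean:
  (49 - 20)^2 = 841
  (12 - 20)^2 = 64
  (32 - 20)^2 = 144
  (19 - 20)^2 = 1
  (2 - 20)^2 = 324
  (5 - 20)^2 = 225
  (21 - 20)^2 = 1
Step 3: Sum of squared deviations = 1600
Step 4: Population variance = 1600 / 7 = 228.5714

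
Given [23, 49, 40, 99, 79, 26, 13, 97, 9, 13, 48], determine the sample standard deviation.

33.1887

Step 1: Compute the mean: 45.0909
Step 2: Sum of squared deviations from the mean: 11014.9091
Step 3: Sample variance = 11014.9091 / 10 = 1101.4909
Step 4: Standard deviation = sqrt(1101.4909) = 33.1887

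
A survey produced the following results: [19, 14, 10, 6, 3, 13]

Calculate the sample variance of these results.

33.3667

Step 1: Compute the mean: (19 + 14 + 10 + 6 + 3 + 13) / 6 = 10.8333
Step 2: Compute squared deviations from the mean:
  (19 - 10.8333)^2 = 66.6944
  (14 - 10.8333)^2 = 10.0278
  (10 - 10.8333)^2 = 0.6944
  (6 - 10.8333)^2 = 23.3611
  (3 - 10.8333)^2 = 61.3611
  (13 - 10.8333)^2 = 4.6944
Step 3: Sum of squared deviations = 166.8333
Step 4: Sample variance = 166.8333 / 5 = 33.3667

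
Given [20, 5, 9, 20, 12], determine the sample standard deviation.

6.6858

Step 1: Compute the mean: 13.2
Step 2: Sum of squared deviations from the mean: 178.8
Step 3: Sample variance = 178.8 / 4 = 44.7
Step 4: Standard deviation = sqrt(44.7) = 6.6858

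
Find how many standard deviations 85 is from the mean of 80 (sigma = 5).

1

Step 1: Recall the z-score formula: z = (x - mu) / sigma
Step 2: Substitute values: z = (85 - 80) / 5
Step 3: z = 5 / 5 = 1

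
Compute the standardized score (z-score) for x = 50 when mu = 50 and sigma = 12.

0

Step 1: Recall the z-score formula: z = (x - mu) / sigma
Step 2: Substitute values: z = (50 - 50) / 12
Step 3: z = 0 / 12 = 0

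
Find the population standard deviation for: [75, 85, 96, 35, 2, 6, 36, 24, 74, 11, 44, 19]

31.1933

Step 1: Compute the mean: 42.25
Step 2: Sum of squared deviations from the mean: 11676.25
Step 3: Population variance = 11676.25 / 12 = 973.0208
Step 4: Standard deviation = sqrt(973.0208) = 31.1933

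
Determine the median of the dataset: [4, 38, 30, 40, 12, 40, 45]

38

Step 1: Sort the data in ascending order: [4, 12, 30, 38, 40, 40, 45]
Step 2: The number of values is n = 7.
Step 3: Since n is odd, the median is the middle value at position 4: 38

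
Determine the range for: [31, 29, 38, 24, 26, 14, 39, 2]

37

Step 1: Identify the maximum value: max = 39
Step 2: Identify the minimum value: min = 2
Step 3: Range = max - min = 39 - 2 = 37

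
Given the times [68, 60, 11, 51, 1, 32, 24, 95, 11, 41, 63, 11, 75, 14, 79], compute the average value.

42.4

Step 1: Sum all values: 68 + 60 + 11 + 51 + 1 + 32 + 24 + 95 + 11 + 41 + 63 + 11 + 75 + 14 + 79 = 636
Step 2: Count the number of values: n = 15
Step 3: Mean = sum / n = 636 / 15 = 42.4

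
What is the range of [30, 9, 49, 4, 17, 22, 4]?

45

Step 1: Identify the maximum value: max = 49
Step 2: Identify the minimum value: min = 4
Step 3: Range = max - min = 49 - 4 = 45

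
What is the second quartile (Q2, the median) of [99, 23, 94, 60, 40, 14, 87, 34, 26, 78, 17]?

40

Step 1: Sort the data: [14, 17, 23, 26, 34, 40, 60, 78, 87, 94, 99]
Step 2: n = 11
Step 3: Q2 is the median. Since n is odd, it is the middle value at position 6: 40
Step 4: Q2 = 40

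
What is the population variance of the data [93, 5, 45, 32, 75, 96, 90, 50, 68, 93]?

857.61

Step 1: Compute the mean: (93 + 5 + 45 + 32 + 75 + 96 + 90 + 50 + 68 + 93) / 10 = 64.7
Step 2: Compute squared deviations from the mean:
  (93 - 64.7)^2 = 800.89
  (5 - 64.7)^2 = 3564.09
  (45 - 64.7)^2 = 388.09
  (32 - 64.7)^2 = 1069.29
  (75 - 64.7)^2 = 106.09
  (96 - 64.7)^2 = 979.69
  (90 - 64.7)^2 = 640.09
  (50 - 64.7)^2 = 216.09
  (68 - 64.7)^2 = 10.89
  (93 - 64.7)^2 = 800.89
Step 3: Sum of squared deviations = 8576.1
Step 4: Population variance = 8576.1 / 10 = 857.61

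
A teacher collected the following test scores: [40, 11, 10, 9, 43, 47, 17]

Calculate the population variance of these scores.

253.3469

Step 1: Compute the mean: (40 + 11 + 10 + 9 + 43 + 47 + 17) / 7 = 25.2857
Step 2: Compute squared deviations from the mean:
  (40 - 25.2857)^2 = 216.5102
  (11 - 25.2857)^2 = 204.0816
  (10 - 25.2857)^2 = 233.6531
  (9 - 25.2857)^2 = 265.2245
  (43 - 25.2857)^2 = 313.7959
  (47 - 25.2857)^2 = 471.5102
  (17 - 25.2857)^2 = 68.6531
Step 3: Sum of squared deviations = 1773.4286
Step 4: Population variance = 1773.4286 / 7 = 253.3469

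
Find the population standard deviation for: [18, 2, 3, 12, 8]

5.9195

Step 1: Compute the mean: 8.6
Step 2: Sum of squared deviations from the mean: 175.2
Step 3: Population variance = 175.2 / 5 = 35.04
Step 4: Standard deviation = sqrt(35.04) = 5.9195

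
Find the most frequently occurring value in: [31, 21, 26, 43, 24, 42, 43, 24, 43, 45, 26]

43

Step 1: Count the frequency of each value:
  21: appears 1 time(s)
  24: appears 2 time(s)
  26: appears 2 time(s)
  31: appears 1 time(s)
  42: appears 1 time(s)
  43: appears 3 time(s)
  45: appears 1 time(s)
Step 2: The value 43 appears most frequently (3 times).
Step 3: Mode = 43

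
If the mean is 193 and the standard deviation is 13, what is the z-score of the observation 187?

-0.4615

Step 1: Recall the z-score formula: z = (x - mu) / sigma
Step 2: Substitute values: z = (187 - 193) / 13
Step 3: z = -6 / 13 = -0.4615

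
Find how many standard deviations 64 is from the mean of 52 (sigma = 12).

1

Step 1: Recall the z-score formula: z = (x - mu) / sigma
Step 2: Substitute values: z = (64 - 52) / 12
Step 3: z = 12 / 12 = 1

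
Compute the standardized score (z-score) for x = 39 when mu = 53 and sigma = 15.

-0.9333

Step 1: Recall the z-score formula: z = (x - mu) / sigma
Step 2: Substitute values: z = (39 - 53) / 15
Step 3: z = -14 / 15 = -0.9333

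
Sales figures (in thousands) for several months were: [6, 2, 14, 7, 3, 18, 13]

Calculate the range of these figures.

16

Step 1: Identify the maximum value: max = 18
Step 2: Identify the minimum value: min = 2
Step 3: Range = max - min = 18 - 2 = 16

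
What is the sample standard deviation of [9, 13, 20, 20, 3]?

7.3144

Step 1: Compute the mean: 13
Step 2: Sum of squared deviations from the mean: 214
Step 3: Sample variance = 214 / 4 = 53.5
Step 4: Standard deviation = sqrt(53.5) = 7.3144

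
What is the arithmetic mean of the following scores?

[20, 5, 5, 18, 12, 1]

10.1667

Step 1: Sum all values: 20 + 5 + 5 + 18 + 12 + 1 = 61
Step 2: Count the number of values: n = 6
Step 3: Mean = sum / n = 61 / 6 = 10.1667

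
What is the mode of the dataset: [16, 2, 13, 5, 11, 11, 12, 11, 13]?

11

Step 1: Count the frequency of each value:
  2: appears 1 time(s)
  5: appears 1 time(s)
  11: appears 3 time(s)
  12: appears 1 time(s)
  13: appears 2 time(s)
  16: appears 1 time(s)
Step 2: The value 11 appears most frequently (3 times).
Step 3: Mode = 11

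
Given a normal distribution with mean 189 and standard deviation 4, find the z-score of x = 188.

-0.25

Step 1: Recall the z-score formula: z = (x - mu) / sigma
Step 2: Substitute values: z = (188 - 189) / 4
Step 3: z = -1 / 4 = -0.25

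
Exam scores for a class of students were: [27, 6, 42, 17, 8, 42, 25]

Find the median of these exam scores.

25

Step 1: Sort the data in ascending order: [6, 8, 17, 25, 27, 42, 42]
Step 2: The number of values is n = 7.
Step 3: Since n is odd, the median is the middle value at position 4: 25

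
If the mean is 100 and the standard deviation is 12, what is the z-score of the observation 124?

2

Step 1: Recall the z-score formula: z = (x - mu) / sigma
Step 2: Substitute values: z = (124 - 100) / 12
Step 3: z = 24 / 12 = 2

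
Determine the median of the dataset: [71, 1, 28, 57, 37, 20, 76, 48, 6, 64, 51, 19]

42.5

Step 1: Sort the data in ascending order: [1, 6, 19, 20, 28, 37, 48, 51, 57, 64, 71, 76]
Step 2: The number of values is n = 12.
Step 3: Since n is even, the median is the average of positions 6 and 7:
  Median = (37 + 48) / 2 = 42.5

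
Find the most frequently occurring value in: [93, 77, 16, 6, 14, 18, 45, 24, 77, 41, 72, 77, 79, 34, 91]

77

Step 1: Count the frequency of each value:
  6: appears 1 time(s)
  14: appears 1 time(s)
  16: appears 1 time(s)
  18: appears 1 time(s)
  24: appears 1 time(s)
  34: appears 1 time(s)
  41: appears 1 time(s)
  45: appears 1 time(s)
  72: appears 1 time(s)
  77: appears 3 time(s)
  79: appears 1 time(s)
  91: appears 1 time(s)
  93: appears 1 time(s)
Step 2: The value 77 appears most frequently (3 times).
Step 3: Mode = 77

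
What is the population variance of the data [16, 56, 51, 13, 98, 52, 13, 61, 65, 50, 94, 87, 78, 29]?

773.6786

Step 1: Compute the mean: (16 + 56 + 51 + 13 + 98 + 52 + 13 + 61 + 65 + 50 + 94 + 87 + 78 + 29) / 14 = 54.5
Step 2: Compute squared deviations from the mean:
  (16 - 54.5)^2 = 1482.25
  (56 - 54.5)^2 = 2.25
  (51 - 54.5)^2 = 12.25
  (13 - 54.5)^2 = 1722.25
  (98 - 54.5)^2 = 1892.25
  (52 - 54.5)^2 = 6.25
  (13 - 54.5)^2 = 1722.25
  (61 - 54.5)^2 = 42.25
  (65 - 54.5)^2 = 110.25
  (50 - 54.5)^2 = 20.25
  (94 - 54.5)^2 = 1560.25
  (87 - 54.5)^2 = 1056.25
  (78 - 54.5)^2 = 552.25
  (29 - 54.5)^2 = 650.25
Step 3: Sum of squared deviations = 10831.5
Step 4: Population variance = 10831.5 / 14 = 773.6786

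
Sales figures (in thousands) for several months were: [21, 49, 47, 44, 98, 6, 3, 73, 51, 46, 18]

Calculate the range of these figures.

95

Step 1: Identify the maximum value: max = 98
Step 2: Identify the minimum value: min = 3
Step 3: Range = max - min = 98 - 3 = 95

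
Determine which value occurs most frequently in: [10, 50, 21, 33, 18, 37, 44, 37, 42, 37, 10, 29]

37

Step 1: Count the frequency of each value:
  10: appears 2 time(s)
  18: appears 1 time(s)
  21: appears 1 time(s)
  29: appears 1 time(s)
  33: appears 1 time(s)
  37: appears 3 time(s)
  42: appears 1 time(s)
  44: appears 1 time(s)
  50: appears 1 time(s)
Step 2: The value 37 appears most frequently (3 times).
Step 3: Mode = 37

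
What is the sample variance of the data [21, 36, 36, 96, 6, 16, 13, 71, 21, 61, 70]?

864.8545

Step 1: Compute the mean: (21 + 36 + 36 + 96 + 6 + 16 + 13 + 71 + 21 + 61 + 70) / 11 = 40.6364
Step 2: Compute squared deviations from the mean:
  (21 - 40.6364)^2 = 385.5868
  (36 - 40.6364)^2 = 21.4959
  (36 - 40.6364)^2 = 21.4959
  (96 - 40.6364)^2 = 3065.1322
  (6 - 40.6364)^2 = 1199.6777
  (16 - 40.6364)^2 = 606.9504
  (13 - 40.6364)^2 = 763.7686
  (71 - 40.6364)^2 = 921.9504
  (21 - 40.6364)^2 = 385.5868
  (61 - 40.6364)^2 = 414.6777
  (70 - 40.6364)^2 = 862.2231
Step 3: Sum of squared deviations = 8648.5455
Step 4: Sample variance = 8648.5455 / 10 = 864.8545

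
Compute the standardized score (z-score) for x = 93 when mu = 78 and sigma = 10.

1.5

Step 1: Recall the z-score formula: z = (x - mu) / sigma
Step 2: Substitute values: z = (93 - 78) / 10
Step 3: z = 15 / 10 = 1.5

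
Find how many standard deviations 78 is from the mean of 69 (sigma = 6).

1.5

Step 1: Recall the z-score formula: z = (x - mu) / sigma
Step 2: Substitute values: z = (78 - 69) / 6
Step 3: z = 9 / 6 = 1.5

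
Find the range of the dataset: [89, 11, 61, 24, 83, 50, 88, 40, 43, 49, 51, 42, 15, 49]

78

Step 1: Identify the maximum value: max = 89
Step 2: Identify the minimum value: min = 11
Step 3: Range = max - min = 89 - 11 = 78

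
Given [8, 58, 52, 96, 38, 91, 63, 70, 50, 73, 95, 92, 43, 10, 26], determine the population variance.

800.2222

Step 1: Compute the mean: (8 + 58 + 52 + 96 + 38 + 91 + 63 + 70 + 50 + 73 + 95 + 92 + 43 + 10 + 26) / 15 = 57.6667
Step 2: Compute squared deviations from the mean:
  (8 - 57.6667)^2 = 2466.7778
  (58 - 57.6667)^2 = 0.1111
  (52 - 57.6667)^2 = 32.1111
  (96 - 57.6667)^2 = 1469.4444
  (38 - 57.6667)^2 = 386.7778
  (91 - 57.6667)^2 = 1111.1111
  (63 - 57.6667)^2 = 28.4444
  (70 - 57.6667)^2 = 152.1111
  (50 - 57.6667)^2 = 58.7778
  (73 - 57.6667)^2 = 235.1111
  (95 - 57.6667)^2 = 1393.7778
  (92 - 57.6667)^2 = 1178.7778
  (43 - 57.6667)^2 = 215.1111
  (10 - 57.6667)^2 = 2272.1111
  (26 - 57.6667)^2 = 1002.7778
Step 3: Sum of squared deviations = 12003.3333
Step 4: Population variance = 12003.3333 / 15 = 800.2222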